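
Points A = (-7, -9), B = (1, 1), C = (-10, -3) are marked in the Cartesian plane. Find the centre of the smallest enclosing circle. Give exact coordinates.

Side lengths²: AB² = 164, AC² = 45, BC² = 137.
Since AB² = 164 < 137 + 45 = 182, the triangle is acute, so the smallest enclosing circle is the circumcircle.
Circumcentre = (-93/26, -46/13), r² = 28085/676.
Centre = (-93/26, -46/13).

(-93/26, -46/13)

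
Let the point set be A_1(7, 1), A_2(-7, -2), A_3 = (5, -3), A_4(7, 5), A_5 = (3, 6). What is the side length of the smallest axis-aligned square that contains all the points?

14

The bounding box has width 14 and height 9.
An axis-aligned square enclosing the set must have side ≥ max(width, height).
So the minimum side is max(14, 9) = 14.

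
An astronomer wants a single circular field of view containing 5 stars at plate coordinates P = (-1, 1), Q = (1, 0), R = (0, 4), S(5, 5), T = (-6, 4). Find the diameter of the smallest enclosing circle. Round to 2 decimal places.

The farthest pair is S–T with squared distance 122. The circle on this segment as diameter has centre (-0.5, 4.5) and r² = 122/4 = 30.5.
Check P: distance² to centre = 12.5 ≤ 30.5, so it lies inside.
All remaining points lie in this disk, and no smaller disk contains both endpoints, so this is the minimum enclosing circle.
Diameter = 2r = 2√(30.5) ≈ 11.05.

11.05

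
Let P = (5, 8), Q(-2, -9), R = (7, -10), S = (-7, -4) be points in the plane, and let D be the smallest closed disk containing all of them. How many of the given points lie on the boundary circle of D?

3

The minimum enclosing circle of a finite set is fixed by two of the points (as a diameter) or three (as a circumcircle).
The minimum enclosing circle is determined by three boundary points: P, R, S.
Their circumcentre is (2.4, -1.4) with r² = 95.12.
The farthest remaining point Q is at distance² 77.12 ≤ 95.12.
The points at distance exactly r from the centre are P, R, S — 3 points.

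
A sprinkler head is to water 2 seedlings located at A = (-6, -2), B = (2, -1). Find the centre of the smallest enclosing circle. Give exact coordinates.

(-2, -1.5)

The smallest circle enclosing two points has them as diameter endpoints.
Centre = midpoint = (-2, -1.5); r² = |AB|²/4 = 65/4 = 16.25.
Centre = (-2, -1.5).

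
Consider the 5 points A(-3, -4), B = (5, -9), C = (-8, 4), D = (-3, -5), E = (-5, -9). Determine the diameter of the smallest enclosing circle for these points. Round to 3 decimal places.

The minimum enclosing circle of a finite set is fixed by two of the points (as a diameter) or three (as a circumcircle).
The farthest pair is B–C with squared distance 338. The circle on this segment as diameter has centre (-1.5, -2.5) and r² = 338/4 = 84.5.
Check A: distance² to centre = 4.5 ≤ 84.5, so it lies inside.
All remaining points lie in this disk, and no smaller disk contains both endpoints, so this is the minimum enclosing circle.
Diameter = 2r = 2√(84.5) ≈ 18.385.

18.385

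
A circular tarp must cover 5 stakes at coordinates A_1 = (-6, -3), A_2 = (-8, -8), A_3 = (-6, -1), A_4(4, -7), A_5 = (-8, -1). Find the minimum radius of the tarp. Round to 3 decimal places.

A smallest enclosing disk is always determined by at most three of the input points on its boundary.
The minimum enclosing circle is determined by three boundary points: A_2, A_4, A_5.
Their circumcentre is (-2.25, -4.5) with r² = 45.3125.
The farthest remaining point A_3 is at distance² 26.3125 ≤ 45.3125.
r = √(45.3125) ≈ 6.731.

6.731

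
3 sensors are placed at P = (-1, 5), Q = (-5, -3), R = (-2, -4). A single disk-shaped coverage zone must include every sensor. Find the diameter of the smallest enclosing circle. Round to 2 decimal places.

9.15

Side lengths²: PQ² = 80, PR² = 82, QR² = 10.
Since PR² = 82 < 80 + 10 = 90, the triangle is acute, so the smallest enclosing circle is the circumcircle.
Circumcentre = (-15/7, 4/7), r² = 1025/49.
Diameter = 2r = 2√(1025/49) ≈ 9.15.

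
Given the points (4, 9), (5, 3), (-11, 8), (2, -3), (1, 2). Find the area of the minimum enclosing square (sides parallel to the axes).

256

The bounding box has width 16 and height 12.
An axis-aligned square enclosing the set must have side ≥ max(width, height).
So the minimum side is max(16, 12) = 16.
Area = 16² = 256.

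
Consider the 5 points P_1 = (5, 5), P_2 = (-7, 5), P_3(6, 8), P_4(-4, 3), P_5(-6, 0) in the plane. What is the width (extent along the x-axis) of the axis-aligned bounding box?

max x = 6, min x = -7, so width = 13.

13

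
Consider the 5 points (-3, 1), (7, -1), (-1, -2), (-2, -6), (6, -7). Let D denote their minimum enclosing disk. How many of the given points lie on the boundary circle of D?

By Welzl's lemma the MEC is supported by two points (diametrically opposite) or three points (on a circumcircle).
The farthest pair is (-3, 1)–(6, -7) with squared distance 145. The circle on this segment as diameter has centre (1.5, -3) and r² = 145/4 = 36.25.
Check (7, -1): distance² to centre = 34.25 ≤ 36.25, so it lies inside.
All remaining points lie in this disk, and no smaller disk contains both endpoints, so this is the minimum enclosing circle.
The points at distance exactly r from the centre are (-3, 1), (6, -7) — 2 points.

2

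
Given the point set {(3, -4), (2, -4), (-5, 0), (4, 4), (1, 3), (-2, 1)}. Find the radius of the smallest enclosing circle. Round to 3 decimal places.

By Welzl's lemma the MEC is supported by two points (diametrically opposite) or three points (on a circumcircle).
The minimum enclosing circle is determined by three boundary points: (3, -4), (-5, 0), (4, 4).
Their circumcentre is (7/34, 7/17) with r² = 31525/1156.
The farthest remaining point (2, -4) is at distance² 26221/1156 ≤ 31525/1156.
r = √(31525/1156) ≈ 5.222.

5.222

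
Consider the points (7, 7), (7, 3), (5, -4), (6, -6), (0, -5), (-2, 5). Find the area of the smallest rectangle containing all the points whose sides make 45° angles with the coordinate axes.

In coordinates u = x + y, v = x − y the rectangle is axis-aligned; the map (x,y)→(u,v) scales areas by 2.
u-values: 14, 10, 1, 0, -5, 3; range = 14 − (-5) = 19.
v-values: 0, 4, 9, 12, 5, -7; range = 12 − (-7) = 19.
Area = (19 × 19) / 2 = 180.5.

180.5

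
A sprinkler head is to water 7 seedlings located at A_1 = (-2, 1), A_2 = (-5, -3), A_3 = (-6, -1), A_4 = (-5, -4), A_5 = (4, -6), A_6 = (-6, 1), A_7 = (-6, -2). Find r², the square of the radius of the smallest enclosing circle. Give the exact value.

A smallest enclosing disk is always determined by at most three of the input points on its boundary.
The farthest pair is A_5–A_6 with squared distance 149. The circle on this segment as diameter has centre (-1, -2.5) and r² = 149/4 = 37.25.
Check A_1: distance² to centre = 13.25 ≤ 37.25, so it lies inside.
All remaining points lie in this disk, and no smaller disk contains both endpoints, so this is the minimum enclosing circle.

37.25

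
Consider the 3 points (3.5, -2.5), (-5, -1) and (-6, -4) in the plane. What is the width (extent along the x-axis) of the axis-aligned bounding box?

max x = 3.5, min x = -6, so width = 9.5.

9.5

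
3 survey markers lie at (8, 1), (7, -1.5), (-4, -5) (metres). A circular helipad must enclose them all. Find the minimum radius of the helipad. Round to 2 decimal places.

Call the three points A, B, C in the order given.
Side lengths²: AB² = 7.25, AC² = 180, BC² = 133.25.
Since AC² = 180 ≥ 133.25 + 7.25 = 140.5, the angle opposite AC is not acute, so the smallest enclosing circle has AC as diameter.
Centre = midpoint of AC = (2, -2), r² = 180/4 = 45.
r = √45 ≈ 6.71.

6.71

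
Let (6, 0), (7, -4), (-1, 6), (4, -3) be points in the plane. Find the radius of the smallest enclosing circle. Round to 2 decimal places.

A smallest enclosing disk is always determined by at most three of the input points on its boundary.
The farthest pair is (7, -4)–(-1, 6) with squared distance 164. The circle on this segment as diameter has centre (3, 1) and r² = 164/4 = 41.
Check (6, 0): distance² to centre = 10 ≤ 41, so it lies inside.
All remaining points lie in this disk, and no smaller disk contains both endpoints, so this is the minimum enclosing circle.
r = √41 ≈ 6.40.

6.40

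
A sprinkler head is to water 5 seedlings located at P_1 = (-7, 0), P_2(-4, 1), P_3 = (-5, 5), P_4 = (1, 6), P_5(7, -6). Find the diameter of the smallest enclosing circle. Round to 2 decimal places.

A smallest enclosing disk is always determined by at most three of the input points on its boundary.
The farthest pair is P_3–P_5 with squared distance 265. The circle on this segment as diameter has centre (1, -0.5) and r² = 265/4 = 66.25.
Check P_1: distance² to centre = 64.25 ≤ 66.25, so it lies inside.
All remaining points lie in this disk, and no smaller disk contains both endpoints, so this is the minimum enclosing circle.
Diameter = 2r = 2√(66.25) ≈ 16.28.

16.28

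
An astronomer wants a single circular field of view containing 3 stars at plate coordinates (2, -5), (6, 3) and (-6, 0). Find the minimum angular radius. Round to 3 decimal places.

6.213

Call the three points A, B, C in the order given.
Side lengths²: AB² = 80, AC² = 89, BC² = 153.
Since BC² = 153 < 89 + 80 = 169, the triangle is acute, so the smallest enclosing circle is the circumcircle.
Circumcentre = (1/7, 13/14), r² = 7565/196.
r = √(7565/196) ≈ 6.213.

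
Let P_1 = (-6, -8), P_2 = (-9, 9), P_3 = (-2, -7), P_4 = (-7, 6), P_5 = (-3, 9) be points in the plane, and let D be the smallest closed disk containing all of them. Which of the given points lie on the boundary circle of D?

P_1, P_2, P_5

By Welzl's lemma the MEC is supported by two points (diametrically opposite) or three points (on a circumcircle).
The minimum enclosing circle is determined by three boundary points: P_1, P_2, P_5.
Their circumcentre is (-6, 13/17) with r² = 22201/289.
The farthest remaining point P_3 is at distance² 22048/289 ≤ 22201/289.
The points at distance exactly r from the centre are P_1, P_2, P_5 — 3 points.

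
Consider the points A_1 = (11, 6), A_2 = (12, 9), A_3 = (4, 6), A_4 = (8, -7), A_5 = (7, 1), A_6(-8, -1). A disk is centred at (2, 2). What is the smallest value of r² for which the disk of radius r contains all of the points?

The required radius is the distance from (2, 2) to the farthest point.
Squared distances: 97, 149, 20, 117, 26, 109.
Maximum is 149, attained at A_2.

149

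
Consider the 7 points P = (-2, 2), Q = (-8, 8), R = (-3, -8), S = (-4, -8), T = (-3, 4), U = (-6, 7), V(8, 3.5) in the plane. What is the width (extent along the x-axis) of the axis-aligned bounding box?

max x = 8, min x = -8, so width = 16.

16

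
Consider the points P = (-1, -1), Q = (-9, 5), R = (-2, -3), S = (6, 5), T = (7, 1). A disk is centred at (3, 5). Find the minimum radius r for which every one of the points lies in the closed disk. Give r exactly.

The required radius is the distance from (3, 5) to the farthest point.
Squared distances: 52, 144, 89, 9, 32.
Maximum is 144, attained at Q.
r = √144 = 12.

12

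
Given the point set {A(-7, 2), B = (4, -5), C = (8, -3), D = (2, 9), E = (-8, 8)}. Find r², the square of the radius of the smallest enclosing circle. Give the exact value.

94.25

The farthest pair is C–E with squared distance 377. The circle on this segment as diameter has centre (0, 2.5) and r² = 377/4 = 94.25.
Check A: distance² to centre = 49.25 ≤ 94.25, so it lies inside.
All remaining points lie in this disk, and no smaller disk contains both endpoints, so this is the minimum enclosing circle.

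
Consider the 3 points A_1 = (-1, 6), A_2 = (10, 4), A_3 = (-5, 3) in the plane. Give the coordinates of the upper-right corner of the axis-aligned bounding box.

x-range [-5, 10], y-range [3, 6].
The upper-right corner is (10, 6).

(10, 6)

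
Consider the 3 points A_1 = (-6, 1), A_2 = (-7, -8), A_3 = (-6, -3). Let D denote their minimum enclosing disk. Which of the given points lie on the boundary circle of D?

A_1, A_2

Side lengths²: A_1A_2² = 82, A_1A_3² = 16, A_2A_3² = 26.
Since A_1A_2² = 82 ≥ 26 + 16 = 42, the angle opposite A_1A_2 is not acute, so the smallest enclosing circle has A_1A_2 as diameter.
Centre = midpoint of A_1A_2 = (-6.5, -3.5), r² = 82/4 = 20.5.
The points at distance exactly r from the centre are A_1, A_2 — 2 points.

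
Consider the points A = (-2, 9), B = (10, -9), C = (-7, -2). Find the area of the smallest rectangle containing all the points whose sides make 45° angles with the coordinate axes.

In coordinates u = x + y, v = x − y the rectangle is axis-aligned; the map (x,y)→(u,v) scales areas by 2.
u-values: 7, 1, -9; range = 7 − (-9) = 16.
v-values: -11, 19, -5; range = 19 − (-11) = 30.
Area = (16 × 30) / 2 = 240.

240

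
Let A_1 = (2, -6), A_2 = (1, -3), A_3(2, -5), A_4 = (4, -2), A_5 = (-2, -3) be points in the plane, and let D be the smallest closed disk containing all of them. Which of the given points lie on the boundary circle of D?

A_1, A_4, A_5

The minimum enclosing circle is determined by three boundary points: A_1, A_4, A_5.
Their circumcentre is (12/11, -67/22) with r² = 4625/484.
The farthest remaining point A_3 is at distance² 2249/484 ≤ 4625/484.
The points at distance exactly r from the centre are A_1, A_4, A_5 — 3 points.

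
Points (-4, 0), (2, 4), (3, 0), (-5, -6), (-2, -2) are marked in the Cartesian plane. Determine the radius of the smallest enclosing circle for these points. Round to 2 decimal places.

By Welzl's lemma the MEC is supported by two points (diametrically opposite) or three points (on a circumcircle).
The farthest pair is (2, 4)–(-5, -6) with squared distance 149. The circle on this segment as diameter has centre (-1.5, -1) and r² = 149/4 = 37.25.
Check (-4, 0): distance² to centre = 7.25 ≤ 37.25, so it lies inside.
All remaining points lie in this disk, and no smaller disk contains both endpoints, so this is the minimum enclosing circle.
r = √(37.25) ≈ 6.10.

6.10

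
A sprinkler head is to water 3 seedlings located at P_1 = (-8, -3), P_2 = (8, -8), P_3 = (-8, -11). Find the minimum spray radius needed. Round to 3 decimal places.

8.528

Side lengths²: P_1P_2² = 281, P_1P_3² = 64, P_2P_3² = 265.
Since P_1P_2² = 281 < 265 + 64 = 329, the triangle is acute, so the smallest enclosing circle is the circumcircle.
Circumcentre = (-0.46875, -7), r² = 72.7197265625.
r = √(72.7197265625) ≈ 8.528.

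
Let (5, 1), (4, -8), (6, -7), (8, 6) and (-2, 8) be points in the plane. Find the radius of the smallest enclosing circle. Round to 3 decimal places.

The minimum enclosing circle of a finite set is fixed by two of the points (as a diameter) or three (as a circumcircle).
The minimum enclosing circle is determined by three boundary points: (4, -8), (8, 6), (-2, 8).
Their circumcentre is (61/37, 9/37) with r² = 100594/1369.
The farthest remaining point (6, -7) is at distance² 97745/1369 ≤ 100594/1369.
r = √(100594/1369) ≈ 8.572.

8.572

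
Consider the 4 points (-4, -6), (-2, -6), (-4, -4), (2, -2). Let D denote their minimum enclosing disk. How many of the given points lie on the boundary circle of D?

2

The minimum enclosing circle of a finite set is fixed by two of the points (as a diameter) or three (as a circumcircle).
The farthest pair is (-4, -6)–(2, -2) with squared distance 52. The circle on this segment as diameter has centre (-1, -4) and r² = 52/4 = 13.
Check (-2, -6): distance² to centre = 5 ≤ 13, so it lies inside.
All remaining points lie in this disk, and no smaller disk contains both endpoints, so this is the minimum enclosing circle.
The points at distance exactly r from the centre are (-4, -6), (2, -2) — 2 points.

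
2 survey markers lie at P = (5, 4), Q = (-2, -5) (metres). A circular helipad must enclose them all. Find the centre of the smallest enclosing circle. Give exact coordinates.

The smallest circle enclosing two points has them as diameter endpoints.
Centre = midpoint = (1.5, -0.5); r² = |PQ|²/4 = 130/4 = 32.5.
Centre = (1.5, -0.5).

(1.5, -0.5)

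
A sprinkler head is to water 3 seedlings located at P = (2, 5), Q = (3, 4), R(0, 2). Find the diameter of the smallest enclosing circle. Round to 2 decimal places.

Side lengths²: PQ² = 2, PR² = 13, QR² = 13.
Since QR² = 13 < 13 + 2 = 15, the triangle is acute, so the smallest enclosing circle is the circumcircle.
Circumcentre = (1.3, 3.3), r² = 3.38.
Diameter = 2r = 2√(3.38) ≈ 3.68.

3.68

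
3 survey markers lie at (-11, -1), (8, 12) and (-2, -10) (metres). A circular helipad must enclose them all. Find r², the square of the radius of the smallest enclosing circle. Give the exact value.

151.1328125

Call the three points A, B, C in the order given.
Side lengths²: AB² = 530, AC² = 162, BC² = 584.
Since BC² = 584 < 530 + 162 = 692, the triangle is acute, so the smallest enclosing circle is the circumcircle.
Circumcentre = (0.9375, 1.9375), r² = 151.1328125.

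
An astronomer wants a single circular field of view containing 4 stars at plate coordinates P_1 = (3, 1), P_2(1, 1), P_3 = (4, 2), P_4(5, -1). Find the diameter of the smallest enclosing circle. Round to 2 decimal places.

By Welzl's lemma the MEC is supported by two points (diametrically opposite) or three points (on a circumcircle).
The farthest pair is P_2–P_4 with squared distance 20. The circle on this segment as diameter has centre (3, 0) and r² = 20/4 = 5.
Check P_1: distance² to centre = 1 ≤ 5, so it lies inside.
All remaining points lie in this disk, and no smaller disk contains both endpoints, so this is the minimum enclosing circle.
Diameter = 2r = 2√5 ≈ 4.47.

4.47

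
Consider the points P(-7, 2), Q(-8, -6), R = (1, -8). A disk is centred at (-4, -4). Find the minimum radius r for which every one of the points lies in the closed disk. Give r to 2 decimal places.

6.71

The required radius is the distance from (-4, -4) to the farthest point.
Squared distances: 45, 20, 41.
Maximum is 45, attained at P.
r = √45 ≈ 6.71.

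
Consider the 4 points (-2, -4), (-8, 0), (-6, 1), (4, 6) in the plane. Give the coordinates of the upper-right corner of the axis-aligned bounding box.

(4, 6)

x-range [-8, 4], y-range [-4, 6].
The upper-right corner is (4, 6).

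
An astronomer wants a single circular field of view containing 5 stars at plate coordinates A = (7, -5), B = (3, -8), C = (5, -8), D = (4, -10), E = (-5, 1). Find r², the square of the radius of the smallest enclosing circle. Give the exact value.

By Welzl's lemma the MEC is supported by two points (diametrically opposite) or three points (on a circumcircle).
The minimum enclosing circle is determined by three boundary points: A, D, E.
Their circumcentre is (-1/13, -54/13) with r² = 8585/169.
The farthest remaining point C is at distance² 6856/169 ≤ 8585/169.

8585/169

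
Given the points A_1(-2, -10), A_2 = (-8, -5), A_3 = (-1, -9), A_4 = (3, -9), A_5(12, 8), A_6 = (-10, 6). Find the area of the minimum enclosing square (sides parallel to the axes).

484

The bounding box has width 22 and height 18.
An axis-aligned square enclosing the set must have side ≥ max(width, height).
So the minimum side is max(22, 18) = 22.
Area = 22² = 484.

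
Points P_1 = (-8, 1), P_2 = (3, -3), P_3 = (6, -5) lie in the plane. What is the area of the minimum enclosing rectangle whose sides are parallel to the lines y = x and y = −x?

In coordinates u = x + y, v = x − y the rectangle is axis-aligned; the map (x,y)→(u,v) scales areas by 2.
u-values: -7, 0, 1; range = 1 − (-7) = 8.
v-values: -9, 6, 11; range = 11 − (-9) = 20.
Area = (8 × 20) / 2 = 80.

80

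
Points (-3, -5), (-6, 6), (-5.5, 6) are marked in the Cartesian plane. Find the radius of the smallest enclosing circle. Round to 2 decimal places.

Call the three points A, B, C in the order given.
Side lengths²: AB² = 130, AC² = 127.25, BC² = 0.25.
Since AB² = 130 ≥ 127.25 + 0.25 = 127.5, the angle opposite AB is not acute, so the smallest enclosing circle has AB as diameter.
Centre = midpoint of AB = (-4.5, 0.5), r² = 130/4 = 32.5.
r = √(32.5) ≈ 5.70.

5.70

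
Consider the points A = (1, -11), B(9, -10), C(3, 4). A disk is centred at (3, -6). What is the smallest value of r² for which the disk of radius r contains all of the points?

100

The required radius is the distance from (3, -6) to the farthest point.
Squared distances: 29, 52, 100.
Maximum is 100, attained at C.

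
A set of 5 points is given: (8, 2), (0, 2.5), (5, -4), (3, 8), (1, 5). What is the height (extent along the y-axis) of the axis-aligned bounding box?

max y = 8, min y = -4, so height = 12.

12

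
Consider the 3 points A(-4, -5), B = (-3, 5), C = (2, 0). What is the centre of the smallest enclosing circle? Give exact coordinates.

(-67/22, -1/22)

Side lengths²: AB² = 101, AC² = 61, BC² = 50.
Since AB² = 101 < 61 + 50 = 111, the triangle is acute, so the smallest enclosing circle is the circumcircle.
Circumcentre = (-67/22, -1/22), r² = 6161/242.
Centre = (-67/22, -1/22).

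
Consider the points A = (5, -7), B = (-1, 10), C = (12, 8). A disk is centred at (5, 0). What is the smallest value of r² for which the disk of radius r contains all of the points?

136

The required radius is the distance from (5, 0) to the farthest point.
Squared distances: 49, 136, 113.
Maximum is 136, attained at B.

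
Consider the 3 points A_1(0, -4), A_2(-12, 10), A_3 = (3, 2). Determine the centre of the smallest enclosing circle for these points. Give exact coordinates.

Side lengths²: A_1A_2² = 340, A_1A_3² = 45, A_2A_3² = 289.
Since A_1A_2² = 340 ≥ 289 + 45 = 334, the angle opposite A_1A_2 is not acute, so the smallest enclosing circle has A_1A_2 as diameter.
Centre = midpoint of A_1A_2 = (-6, 3), r² = 340/4 = 85.
Centre = (-6, 3).

(-6, 3)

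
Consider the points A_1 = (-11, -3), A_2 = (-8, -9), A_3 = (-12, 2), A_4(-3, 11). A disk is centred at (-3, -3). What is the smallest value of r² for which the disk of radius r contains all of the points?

196

The required radius is the distance from (-3, -3) to the farthest point.
Squared distances: 64, 61, 106, 196.
Maximum is 196, attained at A_4.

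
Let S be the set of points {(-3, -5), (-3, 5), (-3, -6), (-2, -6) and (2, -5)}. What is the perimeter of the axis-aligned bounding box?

Width = max x − min x = 2 − (-3) = 5.
Height = max y − min y = 5 − (-6) = 11.
Perimeter = 2(5 + 11) = 32.

32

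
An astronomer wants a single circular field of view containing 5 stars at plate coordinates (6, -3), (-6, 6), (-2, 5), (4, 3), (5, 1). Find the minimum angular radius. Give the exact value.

The minimum enclosing circle of a finite set is fixed by two of the points (as a diameter) or three (as a circumcircle).
The farthest pair is (6, -3)–(-6, 6) with squared distance 225. The circle on this segment as diameter has centre (0, 1.5) and r² = 225/4 = 56.25.
Check (-2, 5): distance² to centre = 16.25 ≤ 56.25, so it lies inside.
All remaining points lie in this disk, and no smaller disk contains both endpoints, so this is the minimum enclosing circle.
r = √(56.25) = 7.5.

7.5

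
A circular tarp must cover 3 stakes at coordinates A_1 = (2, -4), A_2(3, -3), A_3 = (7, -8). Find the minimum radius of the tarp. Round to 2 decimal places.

Side lengths²: A_1A_2² = 2, A_1A_3² = 41, A_2A_3² = 41.
Since A_2A_3² = 41 < 41 + 2 = 43, the triangle is acute, so the smallest enclosing circle is the circumcircle.
Circumcentre = (85/18, -103/18), r² = 1681/162.
r = √(1681/162) ≈ 3.22.

3.22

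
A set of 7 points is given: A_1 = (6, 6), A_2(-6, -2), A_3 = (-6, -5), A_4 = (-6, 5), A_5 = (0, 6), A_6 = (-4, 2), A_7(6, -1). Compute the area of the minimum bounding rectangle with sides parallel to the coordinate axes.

x ranges over [-6, 6], width 12.
y ranges over [-5, 6], height 11.
Area = 12 × 11 = 132.

132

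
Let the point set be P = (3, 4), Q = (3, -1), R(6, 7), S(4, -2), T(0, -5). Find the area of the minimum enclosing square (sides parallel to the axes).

144

The bounding box has width 6 and height 12.
An axis-aligned square enclosing the set must have side ≥ max(width, height).
So the minimum side is max(6, 12) = 12.
Area = 12² = 144.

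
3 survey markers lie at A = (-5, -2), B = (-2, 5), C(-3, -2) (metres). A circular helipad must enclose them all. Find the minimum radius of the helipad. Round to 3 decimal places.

Side lengths²: AB² = 58, AC² = 4, BC² = 50.
Since AB² = 58 ≥ 50 + 4 = 54, the angle opposite AB is not acute, so the smallest enclosing circle has AB as diameter.
Centre = midpoint of AB = (-3.5, 1.5), r² = 58/4 = 14.5.
r = √(14.5) ≈ 3.808.

3.808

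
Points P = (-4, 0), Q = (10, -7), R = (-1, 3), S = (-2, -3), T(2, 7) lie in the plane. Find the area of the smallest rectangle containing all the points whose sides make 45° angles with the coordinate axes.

154

In coordinates u = x + y, v = x − y the rectangle is axis-aligned; the map (x,y)→(u,v) scales areas by 2.
u-values: -4, 3, 2, -5, 9; range = 9 − (-5) = 14.
v-values: -4, 17, -4, 1, -5; range = 17 − (-5) = 22.
Area = (14 × 22) / 2 = 154.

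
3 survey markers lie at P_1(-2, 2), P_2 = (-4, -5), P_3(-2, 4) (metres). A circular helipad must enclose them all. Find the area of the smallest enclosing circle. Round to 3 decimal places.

66.759

Side lengths²: P_1P_2² = 53, P_1P_3² = 4, P_2P_3² = 85.
Since P_2P_3² = 85 ≥ 53 + 4 = 57, the angle opposite P_2P_3 is not acute, so the smallest enclosing circle has P_2P_3 as diameter.
Centre = midpoint of P_2P_3 = (-3, -0.5), r² = 85/4 = 21.25.
Area = π·r² = π·21.25 ≈ 66.759.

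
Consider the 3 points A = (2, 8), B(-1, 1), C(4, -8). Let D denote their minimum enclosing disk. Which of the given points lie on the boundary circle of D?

A, C

Side lengths²: AB² = 58, AC² = 260, BC² = 106.
Since AC² = 260 ≥ 106 + 58 = 164, the angle opposite AC is not acute, so the smallest enclosing circle has AC as diameter.
Centre = midpoint of AC = (3, 0), r² = 260/4 = 65.
The points at distance exactly r from the centre are A, C — 2 points.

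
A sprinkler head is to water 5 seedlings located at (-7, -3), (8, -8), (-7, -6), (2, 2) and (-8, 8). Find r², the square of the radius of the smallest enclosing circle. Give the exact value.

128

The farthest pair is (8, -8)–(-8, 8) with squared distance 512. The circle on this segment as diameter has centre (0, 0) and r² = 512/4 = 128.
Check (-7, -3): distance² to centre = 58 ≤ 128, so it lies inside.
All remaining points lie in this disk, and no smaller disk contains both endpoints, so this is the minimum enclosing circle.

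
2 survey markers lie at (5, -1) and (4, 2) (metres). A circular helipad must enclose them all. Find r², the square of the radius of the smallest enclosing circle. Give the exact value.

2.5

The smallest circle enclosing two points has them as diameter endpoints.
Centre = midpoint = (4.5, 0.5); r² = |(5, -1)−(4, 2)|²/4 = 10/4 = 2.5.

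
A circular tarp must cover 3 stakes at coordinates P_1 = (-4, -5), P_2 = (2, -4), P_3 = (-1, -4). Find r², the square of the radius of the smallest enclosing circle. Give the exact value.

Side lengths²: P_1P_2² = 37, P_1P_3² = 10, P_2P_3² = 9.
Since P_1P_2² = 37 ≥ 10 + 9 = 19, the angle opposite P_1P_2 is not acute, so the smallest enclosing circle has P_1P_2 as diameter.
Centre = midpoint of P_1P_2 = (-1, -4.5), r² = 37/4 = 9.25.

9.25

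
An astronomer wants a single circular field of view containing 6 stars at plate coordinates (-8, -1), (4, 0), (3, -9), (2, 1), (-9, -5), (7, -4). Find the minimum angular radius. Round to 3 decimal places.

The minimum enclosing circle of a finite set is fixed by two of the points (as a diameter) or three (as a circumcircle).
The farthest pair is (-9, -5)–(7, -4) with squared distance 257. The circle on this segment as diameter has centre (-1, -4.5) and r² = 257/4 = 64.25.
Check (-8, -1): distance² to centre = 61.25 ≤ 64.25, so it lies inside.
All remaining points lie in this disk, and no smaller disk contains both endpoints, so this is the minimum enclosing circle.
r = √(64.25) ≈ 8.016.

8.016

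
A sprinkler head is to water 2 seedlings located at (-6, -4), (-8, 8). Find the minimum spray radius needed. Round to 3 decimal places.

6.083

The smallest circle enclosing two points has them as diameter endpoints.
Centre = midpoint = (-7, 2); r² = |(-6, -4)−(-8, 8)|²/4 = 148/4 = 37.
r = √37 ≈ 6.083.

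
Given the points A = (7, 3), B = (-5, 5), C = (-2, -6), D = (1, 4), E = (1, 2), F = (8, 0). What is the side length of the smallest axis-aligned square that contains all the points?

The bounding box has width 13 and height 11.
An axis-aligned square enclosing the set must have side ≥ max(width, height).
So the minimum side is max(13, 11) = 13.

13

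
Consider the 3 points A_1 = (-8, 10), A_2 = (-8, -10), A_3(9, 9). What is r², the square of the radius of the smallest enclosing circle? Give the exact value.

Side lengths²: A_1A_2² = 400, A_1A_3² = 290, A_2A_3² = 650.
Since A_2A_3² = 650 < 400 + 290 = 690, the triangle is acute, so the smallest enclosing circle is the circumcircle.
Circumcentre = (-1/17, 0), r² = 47125/289.

47125/289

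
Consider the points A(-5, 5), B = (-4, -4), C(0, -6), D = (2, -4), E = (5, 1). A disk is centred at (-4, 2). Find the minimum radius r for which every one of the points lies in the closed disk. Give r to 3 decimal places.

9.055

The required radius is the distance from (-4, 2) to the farthest point.
Squared distances: 10, 36, 80, 72, 82.
Maximum is 82, attained at E.
r = √82 ≈ 9.055.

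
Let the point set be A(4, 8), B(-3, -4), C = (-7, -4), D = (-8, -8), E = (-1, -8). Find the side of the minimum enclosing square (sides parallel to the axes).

The bounding box has width 12 and height 16.
An axis-aligned square enclosing the set must have side ≥ max(width, height).
So the minimum side is max(12, 16) = 16.

16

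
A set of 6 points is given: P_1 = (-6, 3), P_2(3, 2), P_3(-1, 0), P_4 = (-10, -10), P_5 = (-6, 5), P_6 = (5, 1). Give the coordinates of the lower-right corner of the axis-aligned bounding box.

(5, -10)

x-range [-10, 5], y-range [-10, 5].
The lower-right corner is (5, -10).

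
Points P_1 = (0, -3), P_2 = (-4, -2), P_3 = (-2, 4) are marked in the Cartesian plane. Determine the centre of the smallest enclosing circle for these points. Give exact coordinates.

Side lengths²: P_1P_2² = 17, P_1P_3² = 53, P_2P_3² = 40.
Since P_1P_3² = 53 < 40 + 17 = 57, the triangle is acute, so the smallest enclosing circle is the circumcircle.
Circumcentre = (-33/26, 11/26), r² = 4505/338.
Centre = (-33/26, 11/26).

(-33/26, 11/26)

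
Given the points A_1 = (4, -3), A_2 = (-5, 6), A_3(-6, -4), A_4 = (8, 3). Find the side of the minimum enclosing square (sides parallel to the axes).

14

The bounding box has width 14 and height 10.
An axis-aligned square enclosing the set must have side ≥ max(width, height).
So the minimum side is max(14, 10) = 14.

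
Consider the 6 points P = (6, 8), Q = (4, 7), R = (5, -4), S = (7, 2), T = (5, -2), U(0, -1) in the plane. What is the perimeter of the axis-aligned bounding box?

Width = max x − min x = 7 − 0 = 7.
Height = max y − min y = 8 − (-4) = 12.
Perimeter = 2(7 + 12) = 38.

38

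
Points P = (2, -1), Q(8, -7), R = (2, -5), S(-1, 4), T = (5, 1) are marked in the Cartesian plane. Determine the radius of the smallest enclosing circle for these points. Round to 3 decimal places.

7.106

The farthest pair is Q–S with squared distance 202. The circle on this segment as diameter has centre (3.5, -1.5) and r² = 202/4 = 50.5.
Check P: distance² to centre = 2.5 ≤ 50.5, so it lies inside.
All remaining points lie in this disk, and no smaller disk contains both endpoints, so this is the minimum enclosing circle.
r = √(50.5) ≈ 7.106.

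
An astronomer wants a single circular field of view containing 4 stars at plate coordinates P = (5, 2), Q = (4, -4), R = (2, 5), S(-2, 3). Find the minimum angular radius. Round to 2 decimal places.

4.75

The minimum enclosing circle of a finite set is fixed by two of the points (as a diameter) or three (as a circumcircle).
The minimum enclosing circle is determined by three boundary points: Q, R, S.
Their circumcentre is (1.875, 0.25) with r² = 22.578125.
The farthest remaining point P is at distance² 12.828125 ≤ 22.578125.
r = √(22.578125) ≈ 4.75.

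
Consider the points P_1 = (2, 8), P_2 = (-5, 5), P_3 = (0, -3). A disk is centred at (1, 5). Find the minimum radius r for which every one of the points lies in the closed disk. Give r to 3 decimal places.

The required radius is the distance from (1, 5) to the farthest point.
Squared distances: 10, 36, 65.
Maximum is 65, attained at P_3.
r = √65 ≈ 8.062.

8.062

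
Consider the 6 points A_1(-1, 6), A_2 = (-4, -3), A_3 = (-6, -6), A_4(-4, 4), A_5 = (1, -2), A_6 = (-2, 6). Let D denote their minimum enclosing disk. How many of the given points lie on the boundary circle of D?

2

The minimum enclosing circle of a finite set is fixed by two of the points (as a diameter) or three (as a circumcircle).
The farthest pair is A_1–A_3 with squared distance 169. The circle on this segment as diameter has centre (-3.5, 0) and r² = 169/4 = 42.25.
Check A_2: distance² to centre = 9.25 ≤ 42.25, so it lies inside.
All remaining points lie in this disk, and no smaller disk contains both endpoints, so this is the minimum enclosing circle.
The points at distance exactly r from the centre are A_1, A_3 — 2 points.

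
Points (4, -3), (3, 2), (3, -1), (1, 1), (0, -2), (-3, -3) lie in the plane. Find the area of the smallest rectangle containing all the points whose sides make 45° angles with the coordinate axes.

In coordinates u = x + y, v = x − y the rectangle is axis-aligned; the map (x,y)→(u,v) scales areas by 2.
u-values: 1, 5, 2, 2, -2, -6; range = 5 − (-6) = 11.
v-values: 7, 1, 4, 0, 2, 0; range = 7 − 0 = 7.
Area = (11 × 7) / 2 = 38.5.

38.5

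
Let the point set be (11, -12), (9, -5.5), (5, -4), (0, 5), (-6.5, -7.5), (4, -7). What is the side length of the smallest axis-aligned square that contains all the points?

17.5

The bounding box has width 17.5 and height 17.
An axis-aligned square enclosing the set must have side ≥ max(width, height).
So the minimum side is max(17.5, 17) = 17.5.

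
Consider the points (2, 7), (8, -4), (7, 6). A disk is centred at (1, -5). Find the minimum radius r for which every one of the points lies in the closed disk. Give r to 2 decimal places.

12.53

The required radius is the distance from (1, -5) to the farthest point.
Squared distances: 145, 50, 157.
Maximum is 157, attained at (7, 6).
r = √157 ≈ 12.53.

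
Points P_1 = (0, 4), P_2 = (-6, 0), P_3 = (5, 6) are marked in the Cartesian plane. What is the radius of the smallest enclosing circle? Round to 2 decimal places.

6.26

Side lengths²: P_1P_2² = 52, P_1P_3² = 29, P_2P_3² = 157.
Since P_2P_3² = 157 ≥ 52 + 29 = 81, the angle opposite P_2P_3 is not acute, so the smallest enclosing circle has P_2P_3 as diameter.
Centre = midpoint of P_2P_3 = (-0.5, 3), r² = 157/4 = 39.25.
r = √(39.25) ≈ 6.26.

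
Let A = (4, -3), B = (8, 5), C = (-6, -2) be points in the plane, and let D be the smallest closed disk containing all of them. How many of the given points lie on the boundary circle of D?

Side lengths²: AB² = 80, AC² = 101, BC² = 245.
Since BC² = 245 ≥ 101 + 80 = 181, the angle opposite BC is not acute, so the smallest enclosing circle has BC as diameter.
Centre = midpoint of BC = (1, 1.5), r² = 245/4 = 61.25.
The points at distance exactly r from the centre are B, C — 2 points.

2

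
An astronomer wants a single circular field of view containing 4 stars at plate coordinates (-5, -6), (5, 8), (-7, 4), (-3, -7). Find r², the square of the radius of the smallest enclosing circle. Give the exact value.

74

A smallest enclosing disk is always determined by at most three of the input points on its boundary.
The farthest pair is (-5, -6)–(5, 8) with squared distance 296. The circle on this segment as diameter has centre (0, 1) and r² = 296/4 = 74.
Check (-7, 4): distance² to centre = 58 ≤ 74, so it lies inside.
All remaining points lie in this disk, and no smaller disk contains both endpoints, so this is the minimum enclosing circle.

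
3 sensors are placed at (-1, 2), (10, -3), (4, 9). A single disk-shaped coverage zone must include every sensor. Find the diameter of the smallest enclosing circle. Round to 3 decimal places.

13.672

Call the three points A, B, C in the order given.
Side lengths²: AB² = 146, AC² = 74, BC² = 180.
Since BC² = 180 < 146 + 74 = 220, the triangle is acute, so the smallest enclosing circle is the circumcircle.
Circumcentre = (99/17, 41/17), r² = 13505/289.
Diameter = 2r = 2√(13505/289) ≈ 13.672.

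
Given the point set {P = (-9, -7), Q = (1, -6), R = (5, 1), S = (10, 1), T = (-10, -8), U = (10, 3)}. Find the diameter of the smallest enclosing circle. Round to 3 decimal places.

22.825

The minimum enclosing circle of a finite set is fixed by two of the points (as a diameter) or three (as a circumcircle).
The farthest pair is T–U with squared distance 521. The circle on this segment as diameter has centre (0, -2.5) and r² = 521/4 = 130.25.
Check P: distance² to centre = 101.25 ≤ 130.25, so it lies inside.
All remaining points lie in this disk, and no smaller disk contains both endpoints, so this is the minimum enclosing circle.
Diameter = 2r = 2√(130.25) ≈ 22.825.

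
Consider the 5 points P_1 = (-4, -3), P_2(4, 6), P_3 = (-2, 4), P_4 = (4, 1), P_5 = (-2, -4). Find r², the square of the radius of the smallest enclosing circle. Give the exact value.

A smallest enclosing disk is always determined by at most three of the input points on its boundary.
The farthest pair is P_1–P_2 with squared distance 145. The circle on this segment as diameter has centre (0, 1.5) and r² = 145/4 = 36.25.
Check P_3: distance² to centre = 10.25 ≤ 36.25, so it lies inside.
All remaining points lie in this disk, and no smaller disk contains both endpoints, so this is the minimum enclosing circle.

36.25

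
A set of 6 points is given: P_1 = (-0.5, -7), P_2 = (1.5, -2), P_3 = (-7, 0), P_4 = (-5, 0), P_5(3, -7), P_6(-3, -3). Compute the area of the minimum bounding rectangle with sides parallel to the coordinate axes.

70

x ranges over [-7, 3], width 10.
y ranges over [-7, 0], height 7.
Area = 10 × 7 = 70.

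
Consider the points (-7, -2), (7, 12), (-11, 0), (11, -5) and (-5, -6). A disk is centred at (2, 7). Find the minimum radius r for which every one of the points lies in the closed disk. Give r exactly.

15

The required radius is the distance from (2, 7) to the farthest point.
Squared distances: 162, 50, 218, 225, 218.
Maximum is 225, attained at (11, -5).
r = √225 = 15.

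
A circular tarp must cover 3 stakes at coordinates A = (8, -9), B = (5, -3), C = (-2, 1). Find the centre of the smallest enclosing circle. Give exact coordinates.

(3, -4)

Side lengths²: AB² = 45, AC² = 200, BC² = 65.
Since AC² = 200 ≥ 65 + 45 = 110, the angle opposite AC is not acute, so the smallest enclosing circle has AC as diameter.
Centre = midpoint of AC = (3, -4), r² = 200/4 = 50.
Centre = (3, -4).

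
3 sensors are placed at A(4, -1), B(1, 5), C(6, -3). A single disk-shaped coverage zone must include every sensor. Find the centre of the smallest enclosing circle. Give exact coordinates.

(3.5, 1)

Side lengths²: AB² = 45, AC² = 8, BC² = 89.
Since BC² = 89 ≥ 45 + 8 = 53, the angle opposite BC is not acute, so the smallest enclosing circle has BC as diameter.
Centre = midpoint of BC = (3.5, 1), r² = 89/4 = 22.25.
Centre = (3.5, 1).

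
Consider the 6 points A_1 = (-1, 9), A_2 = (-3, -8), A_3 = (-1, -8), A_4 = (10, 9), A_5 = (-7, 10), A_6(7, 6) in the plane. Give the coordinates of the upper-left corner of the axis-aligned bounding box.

x-range [-7, 10], y-range [-8, 10].
The upper-left corner is (-7, 10).

(-7, 10)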